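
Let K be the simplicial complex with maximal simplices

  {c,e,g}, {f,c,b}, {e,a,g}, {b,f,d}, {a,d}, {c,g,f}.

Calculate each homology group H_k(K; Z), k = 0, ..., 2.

H_0 = Z,  H_1 = Z,  H_2 = 0.

K has 7 vertices, 12 edges, 5 triangles.
rank ∂_0 = 0, rank ∂_1 = 6 ⇒ b_0 = 7 − 0 − 6 = 1; all invariant factors of ∂_1 are 1 so no torsion. So H_0 = Z.
rank ∂_1 = 6, rank ∂_2 = 5 ⇒ b_1 = 12 − 6 − 5 = 1; all invariant factors of ∂_2 are 1 so no torsion. So H_1 = Z.
rank ∂_2 = 5, rank ∂_3 = 0 ⇒ b_2 = 5 − 5 − 0 = 0. So H_2 = 0.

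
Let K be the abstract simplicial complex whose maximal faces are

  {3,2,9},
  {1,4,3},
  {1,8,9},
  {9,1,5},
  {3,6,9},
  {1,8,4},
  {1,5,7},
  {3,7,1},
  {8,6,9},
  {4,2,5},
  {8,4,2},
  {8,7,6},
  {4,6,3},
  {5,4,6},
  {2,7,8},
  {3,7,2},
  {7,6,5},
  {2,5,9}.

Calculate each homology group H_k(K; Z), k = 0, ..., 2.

H_0 ≅ Z,  H_1 ≅ Z^2,  H_2 ≅ Z.

Fix the vertex order 1 < 2 < 3 < 4 < 5 < 6 < 7 < 8 < 9 and write every simplex with vertices in increasing order. Then dim K = 2 and the simplices of K are:

  0-simplices (9): [1], [2], [3], [4], [5], [6], [7], [8], [9]
  1-simplices (27): (27 of them)
  2-simplices (18): [1,3,4], [1,3,7], [1,4,8], [1,5,7], [1,5,9], [1,8,9], [2,3,7], [2,3,9], [2,4,5], [2,4,8], [2,5,9], [2,7,8], [3,4,6], [3,6,9], [4,5,6], [5,6,7], [6,7,8], [6,8,9]

Hence C_0 ≅ Z^9, C_1 ≅ Z^27, C_2 ≅ Z^18.

∂_1: C_1 → C_0 maps an edge to its endpoints' difference, ∂[p,q] = q − p. For instance
  ∂[5,7] = [7] − [5].
The resulting 9×27 matrix has rank 8, and its Smith normal form has invariant factors (1,1,1,1,1,1,1,1).

The boundary map ∂_2: C_2 → C_1 acts by ∂[p,q,r] = [q,r] − [p,r] + [p,q]. For instance
  ∂[1,5,7] = [5,7] − [1,7] + [1,5],
  ∂[5,6,7] = [6,7] − [5,7] + [5,6].
This gives a 27×18 integer matrix of rank 17; reducing to Smith normal form yields diagonal entries (1,1,1,1,1,1,1,1,1,1,1,1,1,1,1,1,1).

Now H_k = ker ∂_k / im ∂_{k+1}, so:

  H_0: rank C_0 − rank ∂_1 = 9 − 8 = 1, and the invariant factors of ∂_1 are all 1, so H_0 ≅ Z.
  H_1: rank ker ∂_1 − rank ∂_2 = (27 − 8) − 17 = 2, and the invariant factors of ∂_2 are all 1, so H_1 ≅ Z^2.
  H_2: rank ker ∂_2 − rank ∂_3 = (18 − 17) − 0 = 1, and there is no ∂_3, so H_2 ≅ Z.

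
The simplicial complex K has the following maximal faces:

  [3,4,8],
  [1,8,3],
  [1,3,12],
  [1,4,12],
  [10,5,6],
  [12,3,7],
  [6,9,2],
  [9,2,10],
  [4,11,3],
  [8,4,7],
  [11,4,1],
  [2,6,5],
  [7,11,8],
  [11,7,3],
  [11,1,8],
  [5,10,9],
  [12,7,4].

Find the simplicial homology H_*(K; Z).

H_0 = Z^2,  H_1 = Z ⊕ Z/2Z,  H_2 = 0.

We work with the vertex ordering 1 < 2 < 3 < 4 < 5 < 6 < 7 < 8 < 9 < 10 < 11 < 12. The simplices of K, each written with vertices in increasing order, are:

  0-simplices (12): [1], [2], [3], [4], [5], [6], [7], [8], [9], [10], [11], [12]
  1-simplices (28): (28 of them)
  2-simplices (17): (17 of them)

giving chain groups C_0 ≅ Z^12, C_1 ≅ Z^28, C_2 ≅ Z^17.

∂_1: C_1 → C_0 is given by ∂[p,q] = [q] − [p].
This gives a 12×28 integer matrix of rank 10; reducing to Smith normal form yields diagonal entries (1,1,1,1,1,1,1,1,1,1).

∂_2: C_2 → C_1 sends each 2-simplex [p,q,r] to [q,r] − [p,r] + [p,q]. For instance
  ∂[7,8,11] = [8,11] − [7,11] + [7,8],
  ∂[4,7,12] = [7,12] − [4,12] + [4,7].
As a 28×17 matrix over Z this has rank 17, with invariant factors (1,1,1,1,1,1,1,1,1,1,1,1,1,1,1,1,2).

Now H_k = ker ∂_k / im ∂_{k+1}, so:

  H_0: rank C_0 − rank ∂_1 = 12 − 10 = 2, and the invariant factors of ∂_1 are all 1, so H_0 ≅ Z^2.
  H_1: rank ker ∂_1 − rank ∂_2 = (28 − 10) − 17 = 1, and ∂_2 has invariant factor 2 > 1, so H_1 ≅ Z ⊕ Z/2Z.
  H_2: rank ker ∂_2 − rank ∂_3 = (17 − 17) − 0 = 0, and there is no ∂_3, so H_2 ≅ 0.

As a check, the Euler characteristic is 12 − 28 + 17 = 1, which agrees with 2 − 1 + 0 = 1.
(K is a triangulation of the disjoint union of the Möbius band and the real projective plane RP^2.)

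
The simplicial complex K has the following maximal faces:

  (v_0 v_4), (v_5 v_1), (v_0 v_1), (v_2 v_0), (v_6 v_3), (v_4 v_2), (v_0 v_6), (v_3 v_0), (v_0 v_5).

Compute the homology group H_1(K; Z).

We work with the vertex ordering v_0 < v_1 < v_2 < v_3 < v_4 < v_5 < v_6. The simplices of K, each written with vertices in increasing order, are:

  0-simplices (7): [v_0], [v_1], [v_2], [v_3], [v_4], [v_5], [v_6]
  1-simplices (9): [v_0,v_1], [v_0,v_2], [v_0,v_3], [v_0,v_4], [v_0,v_5], [v_0,v_6], [v_1,v_5], [v_2,v_4], [v_3,v_6]

Hence C_0 ≅ Z^7, C_1 ≅ Z^9.

The boundary map ∂_1: C_1 → C_0 sends each edge [p,q] (with p < q) to q − p.
This gives a 7×9 integer matrix of rank 6; reducing to Smith normal form yields diagonal entries (1,1,1,1,1,1).

Now H_k = ker ∂_k / im ∂_{k+1}, so:

  H_1: rank ker ∂_1 − rank ∂_2 = (9 − 6) − 0 = 3, and there is no ∂_2, so H_1 ≅ Z^3.

H_1 = Z^3.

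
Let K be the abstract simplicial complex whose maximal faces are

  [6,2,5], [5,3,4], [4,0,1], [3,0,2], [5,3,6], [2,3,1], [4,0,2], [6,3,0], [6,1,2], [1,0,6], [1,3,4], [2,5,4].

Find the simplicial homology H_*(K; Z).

H_0 = Z,  H_1 = Z_2,  H_2 = 0.

K has 7 vertices, 18 edges, 12 triangles.
rank ∂_0 = 0, rank ∂_1 = 6 ⇒ b_0 = 7 − 0 − 6 = 1; all invariant factors of ∂_1 are 1 so no torsion. So H_0 ≅ Z.
rank ∂_1 = 6, rank ∂_2 = 12 ⇒ b_1 = 18 − 6 − 12 = 0; ∂_2 has invariant factor(s) [2] giving torsion. So H_1 ≅ Z_2.
rank ∂_2 = 12, rank ∂_3 = 0 ⇒ b_2 = 12 − 12 − 0 = 0. So H_2 ≅ 0.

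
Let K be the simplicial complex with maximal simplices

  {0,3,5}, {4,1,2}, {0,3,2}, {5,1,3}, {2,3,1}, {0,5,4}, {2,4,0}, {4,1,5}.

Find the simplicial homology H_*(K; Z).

Take the total order 0 < 1 < 2 < 3 < 4 < 5 on the vertex set. Then K (dimension 2) consists of the simplices:

  0-simplices (6): [0], [1], [2], [3], [4], [5]
  1-simplices (12): [0,2], [0,3], [0,4], [0,5], [1,2], [1,3], [1,4], [1,5], [2,3], [2,4], [3,5], [4,5]
  2-simplices (8): [0,2,3], [0,2,4], [0,3,5], [0,4,5], [1,2,3], [1,2,4], [1,3,5], [1,4,5]

giving chain groups C_0 ≅ Z^6, C_1 ≅ Z^12, C_2 ≅ Z^8.

The boundary map ∂_1: C_1 → C_0 is given by ∂[p,q] = [q] − [p]. For instance
  ∂[1,5] = [5] − [1].
As a 6×12 matrix over Z this has rank 5, with invariant factors (1,1,1,1,1).

The boundary map ∂_2: C_2 → C_1 acts by ∂[p,q,r] = [q,r] − [p,r] + [p,q]. For instance
  ∂[0,2,4] = [2,4] − [0,4] + [0,2],
  ∂[1,3,5] = [3,5] − [1,5] + [1,3].
As a 12×8 matrix over Z this has rank 7, with invariant factors (1,1,1,1,1,1,1).

Now H_k = ker ∂_k / im ∂_{k+1}, so:

  H_0: rank C_0 − rank ∂_1 = 6 − 5 = 1, and the invariant factors of ∂_1 are all 1, so H_0 ≅ Z.
  H_1: rank ker ∂_1 − rank ∂_2 = (12 − 5) − 7 = 0, and the invariant factors of ∂_2 are all 1, so H_1 ≅ 0.
  H_2: rank ker ∂_2 − rank ∂_3 = (8 − 7) − 0 = 1, and there is no ∂_3, so H_2 ≅ Z.

H_0 = Z,  H_1 = 0,  H_2 = Z.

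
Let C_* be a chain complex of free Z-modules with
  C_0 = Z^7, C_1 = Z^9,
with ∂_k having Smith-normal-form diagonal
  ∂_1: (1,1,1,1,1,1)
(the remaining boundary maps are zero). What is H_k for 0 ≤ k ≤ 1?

H_0: b_0 = 7 − 0 − 6 = 1; torsion from ∂_1 factors > 1: none. So H_0 ≅ Z.
H_1: b_1 = 9 − 6 − 0 = 3; torsion from ∂_2 factors > 1: none. So H_1 ≅ Z^3.

H_0 ≅ Z,  H_1 ≅ Z^3.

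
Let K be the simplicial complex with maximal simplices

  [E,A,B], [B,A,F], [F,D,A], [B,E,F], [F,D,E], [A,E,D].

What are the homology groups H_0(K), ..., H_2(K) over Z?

H_0 ≅ Z,  H_1 = 0,  H_2 ≅ Z.

Take the total order A < B < D < E < F on the vertex set. Then K (dimension 2) consists of the simplices:

  0-simplices (5): A, B, D, E, F
  1-simplices (9): AB, AD, AE, AF, BE, BF, DE, DF, EF
  2-simplices (6): ABE, ABF, ADE, ADF, BEF, DEF

Hence C_0 ≅ Z^5, C_1 ≅ Z^9, C_2 ≅ Z^6.

The boundary map ∂_1: C_1 → C_0 maps an edge to its endpoints' difference, ∂[p,q] = q − p. For instance
  ∂DE = E − D.
As a 5×9 matrix over Z this has rank 4, with invariant factors (1,1,1,1).

Boundary ∂_2: C_2 → C_1 sends each 2-simplex [p,q,r] to [q,r] − [p,r] + [p,q]. For instance
  ∂ADE = DE − AE + AD,
  ∂ABF = BF − AF + AB.
This gives a 9×6 integer matrix of rank 5; reducing to Smith normal form yields diagonal entries (1,1,1,1,1).

Now H_k = ker ∂_k / im ∂_{k+1}, so:

  H_0: rank C_0 − rank ∂_1 = 5 − 4 = 1, and the invariant factors of ∂_1 are all 1, so H_0 ≅ Z.
  H_1: rank ker ∂_1 − rank ∂_2 = (9 − 4) − 5 = 0, and the invariant factors of ∂_2 are all 1, so H_1 ≅ 0.
  H_2: rank ker ∂_2 − rank ∂_3 = (6 − 5) − 0 = 1, and there is no ∂_3, so H_2 ≅ Z.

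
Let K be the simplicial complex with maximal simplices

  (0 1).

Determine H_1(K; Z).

H_1 ≅ 0.

K has 2 vertices, 1 edge.
rank ∂_1 = 1, rank ∂_2 = 0 ⇒ b_1 = 1 − 1 − 0 = 0. So H_1 ≅ 0.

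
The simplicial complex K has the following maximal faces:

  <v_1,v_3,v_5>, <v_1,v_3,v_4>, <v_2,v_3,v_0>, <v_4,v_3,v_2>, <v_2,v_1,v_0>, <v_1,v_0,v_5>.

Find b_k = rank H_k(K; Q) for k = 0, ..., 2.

b_0 = 1, b_1 = 1, b_2 = 0.

Fix the vertex order v_0 < v_1 < v_2 < v_3 < v_4 < v_5 and write every simplex with vertices in increasing order. Then dim K = 2 and the simplices of K are:

  0-simplices (6): [v_0], [v_1], [v_2], [v_3], [v_4], [v_5]
  1-simplices (12): [v_0,v_1], [v_0,v_2], [v_0,v_3], [v_0,v_5], [v_1,v_2], [v_1,v_3], [v_1,v_4], [v_1,v_5], [v_2,v_3], [v_2,v_4], [v_3,v_4], [v_3,v_5]
  2-simplices (6): [v_0,v_1,v_2], [v_0,v_1,v_5], [v_0,v_2,v_3], [v_1,v_3,v_4], [v_1,v_3,v_5], [v_2,v_3,v_4]

giving chain groups C_0 ≅ Z^6, C_1 ≅ Z^12, C_2 ≅ Z^6.

∂_1: C_1 → C_0 is given by ∂[p,q] = [q] − [p]. For instance
  ∂[v_2,v_3] = [v_3] − [v_2].
The resulting 6×12 matrix has rank 5, and its Smith normal form has invariant factors (1,1,1,1,1).

The boundary map ∂_2: C_2 → C_1 sends each 2-simplex [p,q,r] to [q,r] − [p,r] + [p,q]. For instance
  ∂[v_0,v_1,v_2] = [v_1,v_2] − [v_0,v_2] + [v_0,v_1],
  ∂[v_1,v_3,v_4] = [v_3,v_4] − [v_1,v_4] + [v_1,v_3].
The 12×6 boundary matrix has rank 6 and Smith normal form diag(1,1,1,1,1,1).

Reading off H_k = ker ∂_k / im ∂_{k+1}:

  H_0: rank C_0 − rank ∂_1 = 6 − 5 = 1, and the invariant factors of ∂_1 are all 1, so H_0 ≅ Z.
  H_1: rank ker ∂_1 − rank ∂_2 = (12 − 5) − 6 = 1, and the invariant factors of ∂_2 are all 1, so H_1 ≅ Z.
  H_2: rank ker ∂_2 − rank ∂_3 = (6 − 6) − 0 = 0, and there is no ∂_3, so H_2 ≅ 0.

As a check, the Euler characteristic is 6 − 12 + 6 = 0, which agrees with 1 − 1 + 0 = 0.
(K is a triangulation of the cylinder S^1 x I.)

Hence the Betti numbers are b_0 = 1, b_1 = 1, b_2 = 0.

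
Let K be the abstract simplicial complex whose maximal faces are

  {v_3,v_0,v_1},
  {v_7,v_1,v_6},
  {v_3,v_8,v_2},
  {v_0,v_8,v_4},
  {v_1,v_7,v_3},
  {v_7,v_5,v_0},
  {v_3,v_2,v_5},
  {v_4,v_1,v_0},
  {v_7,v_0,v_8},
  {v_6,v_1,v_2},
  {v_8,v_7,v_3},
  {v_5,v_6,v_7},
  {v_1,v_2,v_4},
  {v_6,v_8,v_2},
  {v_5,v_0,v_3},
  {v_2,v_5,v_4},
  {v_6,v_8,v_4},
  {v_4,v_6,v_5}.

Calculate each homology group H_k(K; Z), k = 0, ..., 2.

Fix the vertex order v_0 < v_1 < v_2 < v_3 < v_4 < v_5 < v_6 < v_7 < v_8 and write every simplex with vertices in increasing order. Then dim K = 2 and the simplices of K are:

  0-simplices (9): [v_0], [v_1], [v_2], [v_3], [v_4], [v_5], [v_6], [v_7], [v_8]
  1-simplices (27): (27 of them)
  2-simplices (18): (18 of them)

giving chain groups C_0 ≅ Z^9, C_1 ≅ Z^27, C_2 ≅ Z^18.

Boundary ∂_1: C_1 → C_0 is given by ∂[p,q] = [q] − [p].
This gives a 9×27 integer matrix of rank 8; reducing to Smith normal form yields diagonal entries (1,1,1,1,1,1,1,1).

The boundary map ∂_2: C_2 → C_1 acts by ∂[p,q,r] = [q,r] − [p,r] + [p,q]. For instance
  ∂[v_1,v_2,v_4] = [v_2,v_4] − [v_1,v_4] + [v_1,v_2],
  ∂[v_2,v_3,v_5] = [v_3,v_5] − [v_2,v_5] + [v_2,v_3].
The resulting 27×18 matrix has rank 18, and its Smith normal form has invariant factors (1,1,1,1,1,1,1,1,1,1,1,1,1,1,1,1,1,2).

Computing H_k = (kernel of ∂_k) / (image of ∂_{k+1}):

  H_0: rank C_0 − rank ∂_1 = 9 − 8 = 1, and the invariant factors of ∂_1 are all 1, so H_0 = Z.
  H_1: rank ker ∂_1 − rank ∂_2 = (27 − 8) − 18 = 1, and ∂_2 has invariant factor 2 > 1, so H_1 = Z ⊕ Z/2.
  H_2: rank ker ∂_2 − rank ∂_3 = (18 − 18) − 0 = 0, and there is no ∂_3, so H_2 = 0.

As a check, the Euler characteristic is 9 − 27 + 18 = 0, which agrees with 1 − 1 + 0 = 0.
(K is a triangulation of the Klein bottle.)

H_0 ≅ Z,  H_1 ≅ Z ⊕ Z/2,  H_2 = 0.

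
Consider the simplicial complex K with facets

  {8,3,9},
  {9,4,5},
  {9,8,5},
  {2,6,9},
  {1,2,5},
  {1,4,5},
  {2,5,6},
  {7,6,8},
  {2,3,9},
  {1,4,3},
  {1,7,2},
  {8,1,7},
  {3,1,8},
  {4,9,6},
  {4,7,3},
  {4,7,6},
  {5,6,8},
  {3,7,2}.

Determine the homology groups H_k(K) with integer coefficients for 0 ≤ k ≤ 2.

H_0 = Z,  H_1 = Z ⊕ Z/2,  H_2 = 0.

Take the total order 1 < 2 < 3 < 4 < 5 < 6 < 7 < 8 < 9 on the vertex set. Then K (dimension 2) consists of the simplices:

  0-simplices (9): [1], [2], [3], [4], [5], [6], [7], [8], [9]
  1-simplices (27): (27 of them)
  2-simplices (18): [1,2,5], [1,2,7], [1,3,4], [1,3,8], [1,4,5], [1,7,8], [2,3,7], [2,3,9], [2,5,6], [2,6,9], [3,4,7], [3,8,9], [4,5,9], [4,6,7], [4,6,9], [5,6,8], [5,8,9], [6,7,8]

Hence C_0 ≅ Z^9, C_1 ≅ Z^27, C_2 ≅ Z^18.

∂_1: C_1 → C_0 maps an edge to its endpoints' difference, ∂[p,q] = q − p. For instance
  ∂[2,9] = [9] − [2].
The 9×27 boundary matrix has rank 8 and Smith normal form diag(1,1,1,1,1,1,1,1).

Boundary ∂_2: C_2 → C_1 maps a triangle to the signed sum of its edges. For instance
  ∂[5,6,8] = [6,8] − [5,8] + [5,6],
  ∂[1,3,4] = [3,4] − [1,4] + [1,3].
The resulting 27×18 matrix has rank 18, and its Smith normal form has invariant factors (1,1,1,1,1,1,1,1,1,1,1,1,1,1,1,1,1,2).

Reading off H_k = ker ∂_k / im ∂_{k+1}:

  H_0: rank C_0 − rank ∂_1 = 9 − 8 = 1, and the invariant factors of ∂_1 are all 1, so H_0 ≅ Z.
  H_1: rank ker ∂_1 − rank ∂_2 = (27 − 8) − 18 = 1, and ∂_2 has invariant factor 2 > 1, so H_1 ≅ Z ⊕ Z/2.
  H_2: rank ker ∂_2 − rank ∂_3 = (18 − 18) − 0 = 0, and there is no ∂_3, so H_2 ≅ 0.

As a check, the Euler characteristic is 9 − 27 + 18 = 0, which agrees with 1 − 1 + 0 = 0.
(K is a triangulation of the Klein bottle.)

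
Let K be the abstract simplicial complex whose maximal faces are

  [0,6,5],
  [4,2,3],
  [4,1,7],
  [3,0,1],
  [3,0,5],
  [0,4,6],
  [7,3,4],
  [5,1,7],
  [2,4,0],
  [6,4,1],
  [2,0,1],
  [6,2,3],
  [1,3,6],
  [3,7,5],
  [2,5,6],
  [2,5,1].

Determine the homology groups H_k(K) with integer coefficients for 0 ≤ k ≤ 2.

Take the total order 0 < 1 < 2 < 3 < 4 < 5 < 6 < 7 on the vertex set. Then K (dimension 2) consists of the simplices:

  0-simplices (8): [0], [1], [2], [3], [4], [5], [6], [7]
  1-simplices (24): (24 of them)
  2-simplices (16): [0,1,2], [0,1,3], [0,2,4], [0,3,5], [0,4,6], [0,5,6], [1,2,5], [1,3,6], [1,4,6], [1,4,7], [1,5,7], [2,3,4], [2,3,6], [2,5,6], [3,4,7], [3,5,7]

Hence C_0 ≅ Z^8, C_1 ≅ Z^24, C_2 ≅ Z^16.

The boundary map ∂_1: C_1 → C_0 maps an edge to its endpoints' difference, ∂[p,q] = q − p. For instance
  ∂[1,2] = [2] − [1].
As a 8×24 matrix over Z this has rank 7, with invariant factors (1,1,1,1,1,1,1).

Boundary ∂_2: C_2 → C_1 acts by ∂[p,q,r] = [q,r] − [p,r] + [p,q]. For instance
  ∂[0,1,3] = [1,3] − [0,3] + [0,1],
  ∂[1,2,5] = [2,5] − [1,5] + [1,2].
As a 24×16 matrix over Z this has rank 15, with invariant factors (1,1,1,1,1,1,1,1,1,1,1,1,1,1,1).

Reading off H_k = ker ∂_k / im ∂_{k+1}:

  H_0: rank C_0 − rank ∂_1 = 8 − 7 = 1, and the invariant factors of ∂_1 are all 1, so H_0 = Z.
  H_1: rank ker ∂_1 − rank ∂_2 = (24 − 7) − 15 = 2, and the invariant factors of ∂_2 are all 1, so H_1 = Z^2.
  H_2: rank ker ∂_2 − rank ∂_3 = (16 − 15) − 0 = 1, and there is no ∂_3, so H_2 = Z.

(K is a triangulation of the torus T^2.)

H_0 = Z,  H_1 = Z^2,  H_2 = Z.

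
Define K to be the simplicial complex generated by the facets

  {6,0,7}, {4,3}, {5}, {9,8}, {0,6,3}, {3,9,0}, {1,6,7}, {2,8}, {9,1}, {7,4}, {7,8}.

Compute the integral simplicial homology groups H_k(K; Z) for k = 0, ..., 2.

Take the total order 0 < 1 < 2 < 3 < 4 < 5 < 6 < 7 < 8 < 9 on the vertex set. Then K (dimension 2) consists of the simplices:

  0-simplices (10): [0], [1], [2], [3], [4], [5], [6], [7], [8], [9]
  1-simplices (15): [0,3], [0,6], [0,7], [0,9], [1,6], [1,7], [1,9], [2,8], [3,4], [3,6], [3,9], [4,7], [6,7], [7,8], [8,9]
  2-simplices (4): [0,3,6], [0,3,9], [0,6,7], [1,6,7]

Hence C_0 ≅ Z^10, C_1 ≅ Z^15, C_2 ≅ Z^4.

∂_1: C_1 → C_0 maps an edge to its endpoints' difference, ∂[p,q] = q − p.
The resulting 10×15 matrix has rank 8, and its Smith normal form has invariant factors (1,1,1,1,1,1,1,1).

Boundary ∂_2: C_2 → C_1 maps a triangle to the signed sum of its edges. For instance
  ∂[0,3,9] = [3,9] − [0,9] + [0,3],
  ∂[0,3,6] = [3,6] − [0,6] + [0,3].
The 15×4 boundary matrix has rank 4 and Smith normal form diag(1,1,1,1).

Reading off H_k = ker ∂_k / im ∂_{k+1}:

  H_0: rank C_0 − rank ∂_1 = 10 − 8 = 2, and the invariant factors of ∂_1 are all 1, so H_0 = Z^2.
  H_1: rank ker ∂_1 − rank ∂_2 = (15 − 8) − 4 = 3, and the invariant factors of ∂_2 are all 1, so H_1 = Z^3.
  H_2: rank ker ∂_2 − rank ∂_3 = (4 − 4) − 0 = 0, and there is no ∂_3, so H_2 = 0.

H_0 = Z^2,  H_1 = Z^3,  H_2 = 0.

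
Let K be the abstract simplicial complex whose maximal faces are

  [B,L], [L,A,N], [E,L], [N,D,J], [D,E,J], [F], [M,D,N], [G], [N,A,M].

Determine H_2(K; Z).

Take the total order A < B < D < E < F < G < J < L < M < N on the vertex set. Then K (dimension 2) consists of the simplices:

  0-simplices (10): A, B, D, E, F, G, J, L, M, N
  1-simplices (13): AL, AM, AN, BL, DE, DJ, DM, DN, EJ, EL, JN, LN, MN
  2-simplices (5): ALN, AMN, DEJ, DJN, DMN

giving chain groups C_0 ≅ Z^10, C_1 ≅ Z^13, C_2 ≅ Z^5.

Boundary ∂_1: C_1 → C_0 maps an edge to its endpoints' difference, ∂[p,q] = q − p.
The resulting 10×13 matrix has rank 7, and its Smith normal form has invariant factors (1,1,1,1,1,1,1).

The boundary map ∂_2: C_2 → C_1 maps a triangle to the signed sum of its edges. For instance
  ∂DJN = JN − DN + DJ,
  ∂AMN = MN − AN + AM.
This gives a 13×5 integer matrix of rank 5; reducing to Smith normal form yields diagonal entries (1,1,1,1,1).

Reading off H_k = ker ∂_k / im ∂_{k+1}:

  H_2: rank ker ∂_2 − rank ∂_3 = (5 − 5) − 0 = 0, and there is no ∂_3, so H_2 ≅ 0.

H_2 ≅ 0.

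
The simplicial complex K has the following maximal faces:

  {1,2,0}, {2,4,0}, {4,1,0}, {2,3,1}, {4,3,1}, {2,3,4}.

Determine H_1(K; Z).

H_1 = 0.

Take the total order 0 < 1 < 2 < 3 < 4 on the vertex set. Then K (dimension 2) consists of the simplices:

  0-simplices (5): [0], [1], [2], [3], [4]
  1-simplices (9): [0,1], [0,2], [0,4], [1,2], [1,3], [1,4], [2,3], [2,4], [3,4]
  2-simplices (6): [0,1,2], [0,1,4], [0,2,4], [1,2,3], [1,3,4], [2,3,4]

so the chain groups are C_0 ≅ Z^5, C_1 ≅ Z^9, C_2 ≅ Z^6.

The boundary map ∂_1: C_1 → C_0 sends each edge [p,q] (with p < q) to q − p. For instance
  ∂[2,3] = [3] − [2].
As a 5×9 matrix over Z this has rank 4, with invariant factors (1,1,1,1).

The boundary map ∂_2: C_2 → C_1 acts by ∂[p,q,r] = [q,r] − [p,r] + [p,q]. For instance
  ∂[0,1,2] = [1,2] − [0,2] + [0,1],
  ∂[1,3,4] = [3,4] − [1,4] + [1,3].
The 9×6 boundary matrix has rank 5 and Smith normal form diag(1,1,1,1,1).

Reading off H_k = ker ∂_k / im ∂_{k+1}:

  H_1: rank ker ∂_1 − rank ∂_2 = (9 − 4) − 5 = 0, and the invariant factors of ∂_2 are all 1, so H_1 ≅ 0.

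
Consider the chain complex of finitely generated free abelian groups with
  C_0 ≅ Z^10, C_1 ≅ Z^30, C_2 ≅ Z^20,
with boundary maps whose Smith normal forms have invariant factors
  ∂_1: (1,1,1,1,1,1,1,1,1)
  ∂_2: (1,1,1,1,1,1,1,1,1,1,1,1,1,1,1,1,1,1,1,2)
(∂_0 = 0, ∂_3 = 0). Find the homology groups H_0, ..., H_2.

H_0 = Z,  H_1 = Z ⊕ Z/2Z,  H_2 = 0.

H_0: b_0 = 10 − 0 − 9 = 1; torsion from ∂_1 factors > 1: none. So H_0 = Z.
H_1: b_1 = 30 − 9 − 20 = 1; torsion from ∂_2 factors > 1: [2]. So H_1 = Z ⊕ Z/2Z.
H_2: b_2 = 20 − 20 − 0 = 0; torsion from ∂_3 factors > 1: none. So H_2 = 0.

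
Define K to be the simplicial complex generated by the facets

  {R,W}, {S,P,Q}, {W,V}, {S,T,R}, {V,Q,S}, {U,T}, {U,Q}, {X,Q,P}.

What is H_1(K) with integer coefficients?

We work with the vertex ordering P < Q < R < S < T < U < V < W < X. The simplices of K, each written with vertices in increasing order, are:

  0-simplices (9): P, Q, R, S, T, U, V, W, X
  1-simplices (14): PQ, PS, PX, QS, QU, QV, QX, RS, RT, RW, ST, SV, TU, VW
  2-simplices (4): PQS, PQX, QSV, RST

Hence C_0 ≅ Z^9, C_1 ≅ Z^14, C_2 ≅ Z^4.

Boundary ∂_1: C_1 → C_0 sends each edge [p,q] (with p < q) to q − p. For instance
  ∂VW = W − V.
The 9×14 boundary matrix has rank 8 and Smith normal form diag(1,1,1,1,1,1,1,1).

Boundary ∂_2: C_2 → C_1 acts by ∂[p,q,r] = [q,r] − [p,r] + [p,q]. For instance
  ∂PQS = QS − PS + PQ,
  ∂QSV = SV − QV + QS.
The 14×4 boundary matrix has rank 4 and Smith normal form diag(1,1,1,1).

From H_k ≅ ker(∂_k) / im(∂_{k+1}) we obtain:

  H_1: rank ker ∂_1 − rank ∂_2 = (14 − 8) − 4 = 2, and the invariant factors of ∂_2 are all 1, so H_1 ≅ Z^2.

H_1 = Z^2.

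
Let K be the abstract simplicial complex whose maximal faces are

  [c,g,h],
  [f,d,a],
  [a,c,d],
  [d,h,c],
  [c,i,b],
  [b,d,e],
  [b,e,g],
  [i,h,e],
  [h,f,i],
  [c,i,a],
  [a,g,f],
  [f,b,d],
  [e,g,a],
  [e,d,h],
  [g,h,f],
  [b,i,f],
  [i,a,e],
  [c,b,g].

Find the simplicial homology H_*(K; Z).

H_0 = Z,  H_1 = Z^2,  H_2 = Z.

K has 9 vertices, 27 edges, 18 triangles.
rank ∂_0 = 0, rank ∂_1 = 8 ⇒ b_0 = 9 − 0 − 8 = 1; all invariant factors of ∂_1 are 1 so no torsion. So H_0 = Z.
rank ∂_1 = 8, rank ∂_2 = 17 ⇒ b_1 = 27 − 8 − 17 = 2; all invariant factors of ∂_2 are 1 so no torsion. So H_1 = Z^2.
rank ∂_2 = 17, rank ∂_3 = 0 ⇒ b_2 = 18 − 17 − 0 = 1. So H_2 = Z.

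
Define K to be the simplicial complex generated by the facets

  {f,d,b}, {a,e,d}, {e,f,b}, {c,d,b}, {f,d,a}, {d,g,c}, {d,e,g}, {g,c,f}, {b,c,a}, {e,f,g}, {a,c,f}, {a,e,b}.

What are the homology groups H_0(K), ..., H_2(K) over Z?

H_0 ≅ Z,  H_1 ≅ Z/2,  H_2 = 0.

Order the vertices as a < b < c < d < e < f < g. Listing each simplex with vertices in this order, K has dimension 2 with simplices:

  0-simplices (7): a, b, c, d, e, f, g
  1-simplices (18): ab, ac, ad, ae, af, bc, bd, be, bf, cd, cf, cg, de, df, dg, ef, eg, fg
  2-simplices (12): abc, abe, acf, ade, adf, bcd, bdf, bef, cdg, cfg, deg, efg

Hence C_0 ≅ Z^7, C_1 ≅ Z^18, C_2 ≅ Z^12.

Boundary ∂_1: C_1 → C_0 is given by ∂[p,q] = [q] − [p]. For instance
  ∂cd = d − c.
The 7×18 boundary matrix has rank 6 and Smith normal form diag(1,1,1,1,1,1).

The boundary map ∂_2: C_2 → C_1 sends each 2-simplex [p,q,r] to [q,r] − [p,r] + [p,q]. For instance
  ∂cfg = fg − cg + cf,
  ∂bcd = cd − bd + bc.
The 18×12 boundary matrix has rank 12 and Smith normal form diag(1,1,1,1,1,1,1,1,1,1,1,2).

From H_k ≅ ker(∂_k) / im(∂_{k+1}) we obtain:

  H_0: rank C_0 − rank ∂_1 = 7 − 6 = 1, and the invariant factors of ∂_1 are all 1, so H_0 = Z.
  H_1: rank ker ∂_1 − rank ∂_2 = (18 − 6) − 12 = 0, and ∂_2 has invariant factor 2 > 1, so H_1 = Z/2.
  H_2: rank ker ∂_2 − rank ∂_3 = (12 − 12) − 0 = 0, and there is no ∂_3, so H_2 = 0.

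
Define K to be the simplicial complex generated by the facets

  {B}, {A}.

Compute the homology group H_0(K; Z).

Order the vertices as A < B. Listing each simplex with vertices in this order, K has dimension 0 with simplices:

  0-simplices (2): A, B

giving chain groups C_0 ≅ Z^2.

From H_k ≅ ker(∂_k) / im(∂_{k+1}) we obtain:

  H_0: rank C_0 − rank ∂_1 = 2 − 0 = 2, and there is no ∂_1, so H_0 = Z^2.

(K is a triangulation of a set of 2 points.)

H_0 = Z^2.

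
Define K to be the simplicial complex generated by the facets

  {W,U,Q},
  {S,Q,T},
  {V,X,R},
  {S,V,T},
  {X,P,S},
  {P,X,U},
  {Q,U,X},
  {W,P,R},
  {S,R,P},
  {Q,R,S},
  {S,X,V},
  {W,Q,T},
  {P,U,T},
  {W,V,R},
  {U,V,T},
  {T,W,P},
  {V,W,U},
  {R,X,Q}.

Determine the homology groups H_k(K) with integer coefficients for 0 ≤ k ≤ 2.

H_0 ≅ Z,  H_1 ≅ Z ⊕ Z/2Z,  H_2 = 0.

K has 9 vertices, 27 edges, 18 triangles.
rank ∂_0 = 0, rank ∂_1 = 8 ⇒ b_0 = 9 − 0 − 8 = 1; all invariant factors of ∂_1 are 1 so no torsion. So H_0 ≅ Z.
rank ∂_1 = 8, rank ∂_2 = 18 ⇒ b_1 = 27 − 8 − 18 = 1; ∂_2 has invariant factor(s) [2] giving torsion. So H_1 ≅ Z ⊕ Z/2Z.
rank ∂_2 = 18, rank ∂_3 = 0 ⇒ b_2 = 18 − 18 − 0 = 0. So H_2 ≅ 0.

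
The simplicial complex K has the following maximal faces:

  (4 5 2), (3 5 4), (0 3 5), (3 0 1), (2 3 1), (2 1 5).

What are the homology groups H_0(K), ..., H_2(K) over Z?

We work with the vertex ordering 0 < 1 < 2 < 3 < 4 < 5. The simplices of K, each written with vertices in increasing order, are:

  0-simplices (6): [0], [1], [2], [3], [4], [5]
  1-simplices (12): [0,1], [0,3], [0,5], [1,2], [1,3], [1,5], [2,3], [2,4], [2,5], [3,4], [3,5], [4,5]
  2-simplices (6): [0,1,3], [0,3,5], [1,2,3], [1,2,5], [2,4,5], [3,4,5]

giving chain groups C_0 ≅ Z^6, C_1 ≅ Z^12, C_2 ≅ Z^6.

The boundary map ∂_1: C_1 → C_0 is given by ∂[p,q] = [q] − [p]. For instance
  ∂[0,1] = [1] − [0].
The resulting 6×12 matrix has rank 5, and its Smith normal form has invariant factors (1,1,1,1,1).

The boundary map ∂_2: C_2 → C_1 sends each 2-simplex [p,q,r] to [q,r] − [p,r] + [p,q]. For instance
  ∂[0,3,5] = [3,5] − [0,5] + [0,3],
  ∂[3,4,5] = [4,5] − [3,5] + [3,4].
This gives a 12×6 integer matrix of rank 6; reducing to Smith normal form yields diagonal entries (1,1,1,1,1,1).

Now H_k = ker ∂_k / im ∂_{k+1}, so:

  H_0: rank C_0 − rank ∂_1 = 6 − 5 = 1, and the invariant factors of ∂_1 are all 1, so H_0 ≅ Z.
  H_1: rank ker ∂_1 − rank ∂_2 = (12 − 5) − 6 = 1, and the invariant factors of ∂_2 are all 1, so H_1 ≅ Z.
  H_2: rank ker ∂_2 − rank ∂_3 = (6 − 6) − 0 = 0, and there is no ∂_3, so H_2 ≅ 0.

H_0 = Z,  H_1 = Z,  H_2 = 0.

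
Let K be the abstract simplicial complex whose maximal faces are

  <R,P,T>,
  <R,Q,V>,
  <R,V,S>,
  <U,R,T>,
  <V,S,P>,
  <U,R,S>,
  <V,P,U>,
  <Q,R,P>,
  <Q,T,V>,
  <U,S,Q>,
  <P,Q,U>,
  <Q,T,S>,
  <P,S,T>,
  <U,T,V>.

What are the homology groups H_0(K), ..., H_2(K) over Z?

Order the vertices as P < Q < R < S < T < U < V. Listing each simplex with vertices in this order, K has dimension 2 with simplices:

  0-simplices (7): P, Q, R, S, T, U, V
  1-simplices (21): PQ, PR, PS, PT, PU, PV, QR, QS, QT, QU, QV, RS, RT, RU, RV, ST, SU, SV, TU, TV, UV
  2-simplices (14): PQR, PQU, PRT, PST, PSV, PUV, QRV, QST, QSU, QTV, RSU, RSV, RTU, TUV

giving chain groups C_0 ≅ Z^7, C_1 ≅ Z^21, C_2 ≅ Z^14.

∂_1: C_1 → C_0 maps an edge to its endpoints' difference, ∂[p,q] = q − p.
As a 7×21 matrix over Z this has rank 6, with invariant factors (1,1,1,1,1,1).

The boundary map ∂_2: C_2 → C_1 maps a triangle to the signed sum of its edges. For instance
  ∂QSU = SU − QU + QS,
  ∂PUV = UV − PV + PU.
The 21×14 boundary matrix has rank 13 and Smith normal form diag(1,1,1,1,1,1,1,1,1,1,1,1,1).

Computing H_k = (kernel of ∂_k) / (image of ∂_{k+1}):

  H_0: rank C_0 − rank ∂_1 = 7 − 6 = 1, and the invariant factors of ∂_1 are all 1, so H_0 = Z.
  H_1: rank ker ∂_1 − rank ∂_2 = (21 − 6) − 13 = 2, and the invariant factors of ∂_2 are all 1, so H_1 = Z^2.
  H_2: rank ker ∂_2 − rank ∂_3 = (14 − 13) − 0 = 1, and there is no ∂_3, so H_2 = Z.

As a check, the Euler characteristic is 7 − 21 + 14 = 0, which agrees with 1 − 2 + 1 = 0.

H_0 = Z,  H_1 = Z^2,  H_2 = Z.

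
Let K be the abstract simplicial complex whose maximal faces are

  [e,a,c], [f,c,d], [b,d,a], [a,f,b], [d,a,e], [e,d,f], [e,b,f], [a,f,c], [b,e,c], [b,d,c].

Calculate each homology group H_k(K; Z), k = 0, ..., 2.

K has 6 vertices, 15 edges, 10 triangles.
rank ∂_0 = 0, rank ∂_1 = 5 ⇒ b_0 = 6 − 0 − 5 = 1; all invariant factors of ∂_1 are 1 so no torsion. So H_0 ≅ Z.
rank ∂_1 = 5, rank ∂_2 = 10 ⇒ b_1 = 15 − 5 − 10 = 0; ∂_2 has invariant factor(s) [2] giving torsion. So H_1 ≅ Z/2.
rank ∂_2 = 10, rank ∂_3 = 0 ⇒ b_2 = 10 − 10 − 0 = 0. So H_2 ≅ 0.

H_0 ≅ Z,  H_1 ≅ Z/2,  H_2 = 0.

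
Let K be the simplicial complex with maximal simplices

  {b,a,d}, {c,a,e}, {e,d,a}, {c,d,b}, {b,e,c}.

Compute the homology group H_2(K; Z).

Order the vertices as a < b < c < d < e. Listing each simplex with vertices in this order, K has dimension 2 with simplices:

  0-simplices (5): a, b, c, d, e
  1-simplices (10): ab, ac, ad, ae, bc, bd, be, cd, ce, de
  2-simplices (5): abd, ace, ade, bcd, bce

giving chain groups C_0 ≅ Z^5, C_1 ≅ Z^10, C_2 ≅ Z^5.

The boundary map ∂_1: C_1 → C_0 is given by ∂[p,q] = [q] − [p]. For instance
  ∂ac = c − a.
The resulting 5×10 matrix has rank 4, and its Smith normal form has invariant factors (1,1,1,1).

The boundary map ∂_2: C_2 → C_1 maps a triangle to the signed sum of its edges. For instance
  ∂bce = ce − be + bc,
  ∂ade = de − ae + ad.
This gives a 10×5 integer matrix of rank 5; reducing to Smith normal form yields diagonal entries (1,1,1,1,1).

Computing H_k = (kernel of ∂_k) / (image of ∂_{k+1}):

  H_2: rank ker ∂_2 − rank ∂_3 = (5 − 5) − 0 = 0, and there is no ∂_3, so H_2 = 0.

H_2 = 0.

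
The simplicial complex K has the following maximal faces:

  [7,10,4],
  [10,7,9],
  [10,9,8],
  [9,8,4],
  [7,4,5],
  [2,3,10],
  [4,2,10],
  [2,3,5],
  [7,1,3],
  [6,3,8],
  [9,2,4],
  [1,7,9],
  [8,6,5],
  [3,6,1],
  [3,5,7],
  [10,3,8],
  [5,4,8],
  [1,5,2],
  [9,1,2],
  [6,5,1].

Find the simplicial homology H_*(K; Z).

Order the vertices as 1 < 2 < 3 < 4 < 5 < 6 < 7 < 8 < 9 < 10. Listing each simplex with vertices in this order, K has dimension 2 with simplices:

  0-simplices (10): [1], [2], [3], [4], [5], [6], [7], [8], [9], [10]
  1-simplices (30): (30 of them)
  2-simplices (20): (20 of them)

Hence C_0 ≅ Z^10, C_1 ≅ Z^30, C_2 ≅ Z^20.

∂_1: C_1 → C_0 sends each edge [p,q] (with p < q) to q − p. For instance
  ∂[4,8] = [8] − [4].
As a 10×30 matrix over Z this has rank 9, with invariant factors (1,1,1,1,1,1,1,1,1).

The boundary map ∂_2: C_2 → C_1 sends each 2-simplex [p,q,r] to [q,r] − [p,r] + [p,q]. For instance
  ∂[3,8,10] = [8,10] − [3,10] + [3,8],
  ∂[2,4,10] = [4,10] − [2,10] + [2,4].
As a 30×20 matrix over Z this has rank 20, with invariant factors (1,1,1,1,1,1,1,1,1,1,1,1,1,1,1,1,1,1,1,2).

From H_k ≅ ker(∂_k) / im(∂_{k+1}) we obtain:

  H_0: rank C_0 − rank ∂_1 = 10 − 9 = 1, and the invariant factors of ∂_1 are all 1, so H_0 ≅ Z.
  H_1: rank ker ∂_1 − rank ∂_2 = (30 − 9) − 20 = 1, and ∂_2 has invariant factor 2 > 1, so H_1 ≅ Z ⊕ Z/2.
  H_2: rank ker ∂_2 − rank ∂_3 = (20 − 20) − 0 = 0, and there is no ∂_3, so H_2 ≅ 0.

(K is a triangulation of the Klein bottle.)

H_0 = Z,  H_1 = Z ⊕ Z/2,  H_2 = 0.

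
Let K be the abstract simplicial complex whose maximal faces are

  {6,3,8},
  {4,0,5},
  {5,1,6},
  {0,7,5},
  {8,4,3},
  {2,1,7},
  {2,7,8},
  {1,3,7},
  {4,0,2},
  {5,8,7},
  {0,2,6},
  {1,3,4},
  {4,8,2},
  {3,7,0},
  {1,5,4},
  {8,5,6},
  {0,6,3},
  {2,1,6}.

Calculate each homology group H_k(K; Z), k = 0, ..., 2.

K has 9 vertices, 27 edges, 18 triangles.
rank ∂_0 = 0, rank ∂_1 = 8 ⇒ b_0 = 9 − 0 − 8 = 1; all invariant factors of ∂_1 are 1 so no torsion. So H_0 ≅ Z.
rank ∂_1 = 8, rank ∂_2 = 17 ⇒ b_1 = 27 − 8 − 17 = 2; all invariant factors of ∂_2 are 1 so no torsion. So H_1 ≅ Z^2.
rank ∂_2 = 17, rank ∂_3 = 0 ⇒ b_2 = 18 − 17 − 0 = 1. So H_2 ≅ Z.

H_0 = Z,  H_1 = Z^2,  H_2 = Z.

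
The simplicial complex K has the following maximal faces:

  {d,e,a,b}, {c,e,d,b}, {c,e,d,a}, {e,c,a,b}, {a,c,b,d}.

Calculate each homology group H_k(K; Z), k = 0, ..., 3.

H_0 = Z,  H_1 = 0,  H_2 = 0,  H_3 = Z.

Order the vertices as a < b < c < d < e. Listing each simplex with vertices in this order, K has dimension 3 with simplices:

  0-simplices (5): a, b, c, d, e
  1-simplices (10): ab, ac, ad, ae, bc, bd, be, cd, ce, de
  2-simplices (10): abc, abd, abe, acd, ace, ade, bcd, bce, bde, cde
  3-simplices (5): abcd, abce, abde, acde, bcde

so the chain groups are C_0 ≅ Z^5, C_1 ≅ Z^10, C_2 ≅ Z^10, C_3 ≅ Z^5.

The boundary map ∂_1: C_1 → C_0 sends each edge [p,q] (with p < q) to q − p.
This gives a 5×10 integer matrix of rank 4; reducing to Smith normal form yields diagonal entries (1,1,1,1).

The boundary map ∂_2: C_2 → C_1 acts by ∂[p,q,r] = [q,r] − [p,r] + [p,q]. For instance
  ∂abe = be − ae + ab,
  ∂bcd = cd − bd + bc.
The resulting 10×10 matrix has rank 6, and its Smith normal form has invariant factors (1,1,1,1,1,1).

The boundary map ∂_3: C_3 → C_2 sends each 3-simplex σ to the alternating sum Σ_i (−1)^i (σ with its i-th vertex removed). For instance
  ∂acde = cde − ade + ace − acd,
  ∂abde = bde − ade + abe − abd.
The resulting 10×5 matrix has rank 4, and its Smith normal form has invariant factors (1,1,1,1).

Computing H_k = (kernel of ∂_k) / (image of ∂_{k+1}):

  H_0: rank C_0 − rank ∂_1 = 5 − 4 = 1, and the invariant factors of ∂_1 are all 1, so H_0 = Z.
  H_1: rank ker ∂_1 − rank ∂_2 = (10 − 4) − 6 = 0, and the invariant factors of ∂_2 are all 1, so H_1 = 0.
  H_2: rank ker ∂_2 − rank ∂_3 = (10 − 6) − 4 = 0, and the invariant factors of ∂_3 are all 1, so H_2 = 0.
  H_3: rank ker ∂_3 − rank ∂_4 = (5 − 4) − 0 = 1, and there is no ∂_4, so H_3 = Z.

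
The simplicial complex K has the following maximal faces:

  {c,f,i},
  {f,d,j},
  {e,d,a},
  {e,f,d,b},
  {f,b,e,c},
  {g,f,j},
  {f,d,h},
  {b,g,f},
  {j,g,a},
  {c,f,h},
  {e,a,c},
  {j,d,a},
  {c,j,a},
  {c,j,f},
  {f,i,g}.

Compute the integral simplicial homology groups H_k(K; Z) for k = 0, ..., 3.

H_0 = Z,  H_1 = 0,  H_2 = Z,  H_3 = 0.

K has 10 vertices, 26 edges, 20 triangles, 2 3-simplices.
rank ∂_0 = 0, rank ∂_1 = 9 ⇒ b_0 = 10 − 0 − 9 = 1; all invariant factors of ∂_1 are 1 so no torsion. So H_0 = Z.
rank ∂_1 = 9, rank ∂_2 = 17 ⇒ b_1 = 26 − 9 − 17 = 0; all invariant factors of ∂_2 are 1 so no torsion. So H_1 = 0.
rank ∂_2 = 17, rank ∂_3 = 2 ⇒ b_2 = 20 − 17 − 2 = 1; all invariant factors of ∂_3 are 1 so no torsion. So H_2 = Z.
rank ∂_3 = 2, rank ∂_4 = 0 ⇒ b_3 = 2 − 2 − 0 = 0. So H_3 = 0.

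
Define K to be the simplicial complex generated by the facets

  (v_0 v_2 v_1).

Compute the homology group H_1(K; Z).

H_1 = 0.

Fix the vertex order v_0 < v_1 < v_2 and write every simplex with vertices in increasing order. Then dim K = 2 and the simplices of K are:

  0-simplices (3): [v_0], [v_1], [v_2]
  1-simplices (3): [v_0,v_1], [v_0,v_2], [v_1,v_2]
  2-simplices (1): [v_0,v_1,v_2]

Hence C_0 ≅ Z^3, C_1 ≅ Z^3, C_2 ≅ Z^1.

∂_1: C_1 → C_0 sends each edge [p,q] (with p < q) to q − p.
The resulting 3×3 matrix has rank 2, and its Smith normal form has invariant factors (1,1).

The boundary map ∂_2: C_2 → C_1 sends each 2-simplex [p,q,r] to [q,r] − [p,r] + [p,q]. For instance
  ∂[v_0,v_1,v_2] = [v_1,v_2] − [v_0,v_2] + [v_0,v_1].
The 3×1 boundary matrix has rank 1 and Smith normal form diag(1).

Reading off H_k = ker ∂_k / im ∂_{k+1}:

  H_1: rank ker ∂_1 − rank ∂_2 = (3 − 2) − 1 = 0, and the invariant factors of ∂_2 are all 1, so H_1 = 0.

(K is a triangulation of the 2-simplex.)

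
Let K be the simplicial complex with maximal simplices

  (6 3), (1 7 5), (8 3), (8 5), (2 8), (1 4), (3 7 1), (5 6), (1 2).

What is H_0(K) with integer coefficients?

H_0 ≅ Z.

Fix the vertex order 1 < 2 < 3 < 4 < 5 < 6 < 7 < 8 and write every simplex with vertices in increasing order. Then dim K = 2 and the simplices of K are:

  0-simplices (8): [1], [2], [3], [4], [5], [6], [7], [8]
  1-simplices (12): [1,2], [1,3], [1,4], [1,5], [1,7], [2,8], [3,6], [3,7], [3,8], [5,6], [5,7], [5,8]
  2-simplices (2): [1,3,7], [1,5,7]

giving chain groups C_0 ≅ Z^8, C_1 ≅ Z^12, C_2 ≅ Z^2.

Boundary ∂_1: C_1 → C_0 sends each edge [p,q] (with p < q) to q − p. For instance
  ∂[5,7] = [7] − [5].
The resulting 8×12 matrix has rank 7, and its Smith normal form has invariant factors (1,1,1,1,1,1,1).

The boundary map ∂_2: C_2 → C_1 sends each 2-simplex [p,q,r] to [q,r] − [p,r] + [p,q]. For instance
  ∂[1,3,7] = [3,7] − [1,7] + [1,3],
  ∂[1,5,7] = [5,7] − [1,7] + [1,5].
The resulting 12×2 matrix has rank 2, and its Smith normal form has invariant factors (1,1).

From H_k ≅ ker(∂_k) / im(∂_{k+1}) we obtain:

  H_0: rank C_0 − rank ∂_1 = 8 − 7 = 1, and the invariant factors of ∂_1 are all 1, so H_0 = Z.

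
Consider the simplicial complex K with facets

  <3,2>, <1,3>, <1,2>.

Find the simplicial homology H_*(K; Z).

Fix the vertex order 1 < 2 < 3 and write every simplex with vertices in increasing order. Then dim K = 1 and the simplices of K are:

  0-simplices (3): [1], [2], [3]
  1-simplices (3): [1,2], [1,3], [2,3]

Hence C_0 ≅ Z^3, C_1 ≅ Z^3.

∂_1: C_1 → C_0 is given by ∂[p,q] = [q] − [p].
The 3×3 boundary matrix has rank 2 and Smith normal form diag(1,1).

From H_k ≅ ker(∂_k) / im(∂_{k+1}) we obtain:

  H_0: rank C_0 − rank ∂_1 = 3 − 2 = 1, and the invariant factors of ∂_1 are all 1, so H_0 ≅ Z.
  H_1: rank ker ∂_1 − rank ∂_2 = (3 − 2) − 0 = 1, and there is no ∂_2, so H_1 ≅ Z.

H_0 = Z,  H_1 = Z.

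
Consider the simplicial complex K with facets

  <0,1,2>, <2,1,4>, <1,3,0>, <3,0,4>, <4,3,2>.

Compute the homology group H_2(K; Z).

Take the total order 0 < 1 < 2 < 3 < 4 on the vertex set. Then K (dimension 2) consists of the simplices:

  0-simplices (5): [0], [1], [2], [3], [4]
  1-simplices (10): [0,1], [0,2], [0,3], [0,4], [1,2], [1,3], [1,4], [2,3], [2,4], [3,4]
  2-simplices (5): [0,1,2], [0,1,3], [0,3,4], [1,2,4], [2,3,4]

giving chain groups C_0 ≅ Z^5, C_1 ≅ Z^10, C_2 ≅ Z^5.

∂_1: C_1 → C_0 is given by ∂[p,q] = [q] − [p].
The resulting 5×10 matrix has rank 4, and its Smith normal form has invariant factors (1,1,1,1).

Boundary ∂_2: C_2 → C_1 acts by ∂[p,q,r] = [q,r] − [p,r] + [p,q]. For instance
  ∂[0,1,3] = [1,3] − [0,3] + [0,1],
  ∂[0,1,2] = [1,2] − [0,2] + [0,1].
This gives a 10×5 integer matrix of rank 5; reducing to Smith normal form yields diagonal entries (1,1,1,1,1).

Now H_k = ker ∂_k / im ∂_{k+1}, so:

  H_2: rank ker ∂_2 − rank ∂_3 = (5 − 5) − 0 = 0, and there is no ∂_3, so H_2 = 0.

H_2 = 0.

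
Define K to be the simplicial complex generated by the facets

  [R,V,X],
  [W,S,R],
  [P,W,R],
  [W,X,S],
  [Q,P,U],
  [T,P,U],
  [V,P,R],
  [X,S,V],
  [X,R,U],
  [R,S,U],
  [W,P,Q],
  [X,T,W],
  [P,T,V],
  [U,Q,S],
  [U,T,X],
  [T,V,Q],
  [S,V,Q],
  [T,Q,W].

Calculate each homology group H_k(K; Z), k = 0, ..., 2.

H_0 = Z,  H_1 = Z × Z/2,  H_2 = 0.

We work with the vertex ordering P < Q < R < S < T < U < V < W < X. The simplices of K, each written with vertices in increasing order, are:

  0-simplices (9): P, Q, R, S, T, U, V, W, X
  1-simplices (27): PQ, PR, PT, PU, PV, PW, QS, QT, QU, QV, QW, RS, RU, RV, RW, RX, SU, SV, SW, SX, TU, TV, TW, TX, UX, VX, WX
  2-simplices (18): PQU, PQW, PRV, PRW, PTU, PTV, QSU, QSV, QTV, QTW, RSU, RSW, RUX, RVX, SVX, SWX, TUX, TWX

Hence C_0 ≅ Z^9, C_1 ≅ Z^27, C_2 ≅ Z^18.

Boundary ∂_1: C_1 → C_0 sends each edge [p,q] (with p < q) to q − p. For instance
  ∂VX = X − V.
The resulting 9×27 matrix has rank 8, and its Smith normal form has invariant factors (1,1,1,1,1,1,1,1).

The boundary map ∂_2: C_2 → C_1 sends each 2-simplex [p,q,r] to [q,r] − [p,r] + [p,q]. For instance
  ∂QSV = SV − QV + QS,
  ∂PTV = TV − PV + PT.
This gives a 27×18 integer matrix of rank 18; reducing to Smith normal form yields diagonal entries (1,1,1,1,1,1,1,1,1,1,1,1,1,1,1,1,1,2).

Computing H_k = (kernel of ∂_k) / (image of ∂_{k+1}):

  H_0: rank C_0 − rank ∂_1 = 9 − 8 = 1, and the invariant factors of ∂_1 are all 1, so H_0 ≅ Z.
  H_1: rank ker ∂_1 − rank ∂_2 = (27 − 8) − 18 = 1, and ∂_2 has invariant factor 2 > 1, so H_1 ≅ Z × Z/2.
  H_2: rank ker ∂_2 − rank ∂_3 = (18 − 18) − 0 = 0, and there is no ∂_3, so H_2 ≅ 0.

(K is a triangulation of the Klein bottle.)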